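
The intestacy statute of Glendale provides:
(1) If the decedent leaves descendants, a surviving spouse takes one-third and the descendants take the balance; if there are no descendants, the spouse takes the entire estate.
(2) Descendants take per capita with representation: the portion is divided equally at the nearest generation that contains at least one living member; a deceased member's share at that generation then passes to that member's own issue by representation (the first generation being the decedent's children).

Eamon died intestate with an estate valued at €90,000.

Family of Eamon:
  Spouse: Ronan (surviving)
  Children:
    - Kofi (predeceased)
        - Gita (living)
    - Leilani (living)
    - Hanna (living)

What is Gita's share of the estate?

Gita receives €20,000.

Ronan takes one-third of €90,000 = €30,000. The remaining €60,000 passes to the descendants.
The descendants' portion (€60,000) is divided into 3 shares of €20,000: Leilani and Hanna each take €20,000; Kofi's €20,000 share passes to Kofi's issue.
Kofi's share (€20,000) passes entirely to Gita.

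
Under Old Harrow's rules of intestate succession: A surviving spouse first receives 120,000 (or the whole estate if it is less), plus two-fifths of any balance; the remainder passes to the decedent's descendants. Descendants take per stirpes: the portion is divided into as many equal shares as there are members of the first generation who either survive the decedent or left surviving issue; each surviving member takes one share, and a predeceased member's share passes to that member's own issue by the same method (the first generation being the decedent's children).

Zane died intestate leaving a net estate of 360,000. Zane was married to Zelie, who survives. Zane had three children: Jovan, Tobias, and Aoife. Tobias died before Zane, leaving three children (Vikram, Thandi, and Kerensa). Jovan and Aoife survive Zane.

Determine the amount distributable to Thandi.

Zelie first takes 120,000, leaving a balance of 240,000. Zelie then takes two-fifths of the balance (96,000), for a total of 216,000. The remaining 144,000 passes to the descendants.
The descendants' portion (144,000) is divided into 3 shares of 48,000: Jovan and Aoife each take 48,000; Tobias's 48,000 share passes to Tobias's issue.
Tobias's share (48,000) is divided into 3 shares of 16,000: Vikram, Thandi, and Kerensa each take 16,000.

Thandi receives 16,000.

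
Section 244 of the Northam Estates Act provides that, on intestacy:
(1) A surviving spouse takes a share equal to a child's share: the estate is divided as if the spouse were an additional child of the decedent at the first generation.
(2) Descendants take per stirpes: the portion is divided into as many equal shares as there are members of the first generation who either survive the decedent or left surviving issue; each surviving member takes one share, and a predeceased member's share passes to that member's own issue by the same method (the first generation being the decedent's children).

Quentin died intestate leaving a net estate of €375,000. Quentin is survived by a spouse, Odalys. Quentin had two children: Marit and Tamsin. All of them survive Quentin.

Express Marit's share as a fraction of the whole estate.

The spouse counts as an additional share at the children's level, so there are 3 primary shares of €125,000. Odalys takes one such share (€125,000).
The children's combined portion (€250,000) is divided into 2 shares of €125,000: Marit and Tamsin each take €125,000.

Marit receives 1/3 of the estate.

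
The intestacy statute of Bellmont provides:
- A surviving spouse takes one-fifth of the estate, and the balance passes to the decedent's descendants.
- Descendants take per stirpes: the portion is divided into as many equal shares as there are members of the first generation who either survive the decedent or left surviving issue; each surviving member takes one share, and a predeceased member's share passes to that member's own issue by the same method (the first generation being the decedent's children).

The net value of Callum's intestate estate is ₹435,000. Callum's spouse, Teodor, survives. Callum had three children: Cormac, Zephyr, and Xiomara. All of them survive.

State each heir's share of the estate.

Teodor: ₹87,000; Cormac: ₹116,000; Zephyr: ₹116,000; Xiomara: ₹116,000

Teodor takes one-fifth of ₹435,000 = ₹87,000. The remaining ₹348,000 passes to the descendants.
The descendants' portion (₹348,000) is divided into 3 shares of ₹116,000: Cormac, Zephyr, and Xiomara each take ₹116,000.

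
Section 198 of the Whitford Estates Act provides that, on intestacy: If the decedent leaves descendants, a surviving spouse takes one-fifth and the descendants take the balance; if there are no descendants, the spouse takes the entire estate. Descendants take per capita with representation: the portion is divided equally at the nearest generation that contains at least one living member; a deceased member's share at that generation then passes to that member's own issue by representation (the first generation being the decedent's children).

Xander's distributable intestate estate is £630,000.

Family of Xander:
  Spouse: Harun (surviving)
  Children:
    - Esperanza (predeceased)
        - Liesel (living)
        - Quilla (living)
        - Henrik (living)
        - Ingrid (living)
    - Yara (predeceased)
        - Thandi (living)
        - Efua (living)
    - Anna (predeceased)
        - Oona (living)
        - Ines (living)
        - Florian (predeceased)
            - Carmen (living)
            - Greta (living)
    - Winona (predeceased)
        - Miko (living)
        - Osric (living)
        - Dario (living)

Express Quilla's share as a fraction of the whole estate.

Quilla receives 1/15 of the estate.

Harun takes one-fifth of £630,000 = £126,000. The remaining £504,000 passes to the descendants.
No child survives, so the initial division is made at the grandchildren's generation.
The descendants' portion (£504,000) is divided into 12 shares of £42,000: Liesel, Quilla, Henrik, Ingrid, Thandi, Efua, Oona, Ines, Miko, Osric, and Dario each take £42,000; Florian's £42,000 share passes to Florian's issue.
Florian's share (£42,000) is divided into 2 shares of £21,000: Carmen and Greta each take £21,000.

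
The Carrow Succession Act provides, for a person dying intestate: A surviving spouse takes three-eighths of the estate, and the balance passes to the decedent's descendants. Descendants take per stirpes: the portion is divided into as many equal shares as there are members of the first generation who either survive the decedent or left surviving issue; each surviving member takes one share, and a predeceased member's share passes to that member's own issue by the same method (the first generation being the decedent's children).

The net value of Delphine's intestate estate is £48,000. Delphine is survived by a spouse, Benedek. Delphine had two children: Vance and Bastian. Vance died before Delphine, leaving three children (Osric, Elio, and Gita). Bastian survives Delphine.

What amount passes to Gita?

Benedek takes three-eighths of £48,000 = £18,000. The remaining £30,000 passes to the descendants.
The descendants' portion (£30,000) is divided into 2 shares of £15,000: Bastian takes £15,000; Vance's £15,000 share passes to Vance's issue.
Vance's share (£15,000) is divided into 3 shares of £5,000: Osric, Elio, and Gita each take £5,000.

Gita receives £5,000.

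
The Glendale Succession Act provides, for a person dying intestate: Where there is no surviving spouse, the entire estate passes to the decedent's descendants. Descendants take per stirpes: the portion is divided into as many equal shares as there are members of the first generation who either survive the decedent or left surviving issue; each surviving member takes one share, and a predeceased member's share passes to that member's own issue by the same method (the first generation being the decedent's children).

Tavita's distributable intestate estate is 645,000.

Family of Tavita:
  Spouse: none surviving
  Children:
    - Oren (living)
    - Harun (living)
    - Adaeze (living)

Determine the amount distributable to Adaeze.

Adaeze receives 215,000.

The entire 645,000 passes to the descendants.
That amount (645,000) is divided into 3 shares of 215,000: Oren, Harun, and Adaeze each take 215,000.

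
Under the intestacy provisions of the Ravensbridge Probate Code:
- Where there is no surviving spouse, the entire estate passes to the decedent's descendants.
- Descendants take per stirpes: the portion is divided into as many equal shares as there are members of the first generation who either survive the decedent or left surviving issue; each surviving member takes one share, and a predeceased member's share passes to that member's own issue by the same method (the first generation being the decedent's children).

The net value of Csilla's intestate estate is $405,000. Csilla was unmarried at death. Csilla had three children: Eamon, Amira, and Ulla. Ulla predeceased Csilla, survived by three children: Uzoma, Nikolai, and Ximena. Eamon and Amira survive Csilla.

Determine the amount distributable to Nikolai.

Nikolai receives $45,000.

The entire $405,000 passes to the descendants.
That amount ($405,000) is divided into 3 shares of $135,000: Eamon and Amira each take $135,000; Ulla's $135,000 share passes to Ulla's issue.
Ulla's share ($135,000) is divided into 3 shares of $45,000: Uzoma, Nikolai, and Ximena each take $45,000.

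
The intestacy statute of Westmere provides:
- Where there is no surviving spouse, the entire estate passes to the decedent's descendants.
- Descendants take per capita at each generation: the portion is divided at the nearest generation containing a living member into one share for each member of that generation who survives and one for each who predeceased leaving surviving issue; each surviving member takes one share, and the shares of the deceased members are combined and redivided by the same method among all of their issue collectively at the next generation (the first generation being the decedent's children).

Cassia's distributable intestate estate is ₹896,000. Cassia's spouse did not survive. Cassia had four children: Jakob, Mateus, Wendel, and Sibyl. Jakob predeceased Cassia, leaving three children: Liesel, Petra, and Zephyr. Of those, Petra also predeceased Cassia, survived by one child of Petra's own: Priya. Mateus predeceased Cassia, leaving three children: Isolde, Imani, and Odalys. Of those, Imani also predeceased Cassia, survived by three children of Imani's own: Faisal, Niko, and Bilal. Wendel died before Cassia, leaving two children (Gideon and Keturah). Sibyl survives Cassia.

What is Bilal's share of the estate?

The entire ₹896,000 passes to the descendants.
That amount (₹896,000) is divided at the children's generation into 4 shares of ₹224,000. Sibyl takes ₹224,000. The 3 shares of the deceased (Jakob, Mateus, and Wendel) are combined into a pool of ₹672,000.
That pool (₹672,000) is divided at the grandchildren's generation into 8 shares of ₹84,000. Liesel, Zephyr, Isolde, Odalys, Gideon, and Keturah each take ₹84,000. The 2 shares of the deceased (Petra and Imani) are combined into a pool of ₹168,000.
That pool (₹168,000) is divided at the great-grandchildren's generation equally among Priya, Faisal, Niko, and Bilal: ₹42,000 each.

Bilal receives ₹42,000.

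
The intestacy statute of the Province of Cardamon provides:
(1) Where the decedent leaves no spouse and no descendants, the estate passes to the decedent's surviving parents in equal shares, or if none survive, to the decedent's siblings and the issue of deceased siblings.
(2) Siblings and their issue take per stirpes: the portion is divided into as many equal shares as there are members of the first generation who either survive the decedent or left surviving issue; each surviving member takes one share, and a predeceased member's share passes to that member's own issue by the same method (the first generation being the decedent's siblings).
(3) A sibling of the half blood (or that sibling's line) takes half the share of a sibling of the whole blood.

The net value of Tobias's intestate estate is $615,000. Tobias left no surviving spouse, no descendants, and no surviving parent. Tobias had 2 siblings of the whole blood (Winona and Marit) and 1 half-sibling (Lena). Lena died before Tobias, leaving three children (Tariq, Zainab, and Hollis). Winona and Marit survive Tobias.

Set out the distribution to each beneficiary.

The entire $615,000 passes to the siblings and their issue.
Counting each half-blood sibling's line as half a unit, there are 5/2 units in $615,000, so one unit is $246,000. Whole-blood lines (Winona and Marit) take $246,000 each; half-blood lines (Lena) take $123,000 each.
Lena's share ($123,000) is divided into 3 shares of $41,000: Tariq, Zainab, and Hollis each take $41,000.

Winona: $246,000; Marit: $246,000; Tariq: $41,000; Zainab: $41,000; Hollis: $41,000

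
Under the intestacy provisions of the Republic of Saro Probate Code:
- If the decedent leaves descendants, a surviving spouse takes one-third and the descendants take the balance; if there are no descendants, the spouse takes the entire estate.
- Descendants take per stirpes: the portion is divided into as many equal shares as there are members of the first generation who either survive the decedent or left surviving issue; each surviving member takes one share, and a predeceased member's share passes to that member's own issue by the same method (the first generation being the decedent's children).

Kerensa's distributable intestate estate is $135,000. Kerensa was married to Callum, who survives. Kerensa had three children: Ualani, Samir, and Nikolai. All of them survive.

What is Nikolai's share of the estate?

Callum takes one-third of $135,000 = $45,000. The remaining $90,000 passes to the descendants.
The descendants' portion ($90,000) is divided into 3 shares of $30,000: Ualani, Samir, and Nikolai each take $30,000.

Nikolai receives $30,000.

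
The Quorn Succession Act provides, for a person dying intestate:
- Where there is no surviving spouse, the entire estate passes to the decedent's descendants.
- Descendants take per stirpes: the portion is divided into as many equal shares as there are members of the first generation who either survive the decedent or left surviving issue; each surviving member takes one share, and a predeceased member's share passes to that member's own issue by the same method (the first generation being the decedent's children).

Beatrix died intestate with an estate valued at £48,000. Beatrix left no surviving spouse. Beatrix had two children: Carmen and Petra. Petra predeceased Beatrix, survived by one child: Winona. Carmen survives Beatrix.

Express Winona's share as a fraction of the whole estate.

The entire £48,000 passes to the descendants.
That amount (£48,000) is divided into 2 shares of £24,000: Carmen takes £24,000; Petra's £24,000 share passes to Petra's issue.
Petra's share (£24,000) passes entirely to Winona.

Winona receives 1/2 of the estate.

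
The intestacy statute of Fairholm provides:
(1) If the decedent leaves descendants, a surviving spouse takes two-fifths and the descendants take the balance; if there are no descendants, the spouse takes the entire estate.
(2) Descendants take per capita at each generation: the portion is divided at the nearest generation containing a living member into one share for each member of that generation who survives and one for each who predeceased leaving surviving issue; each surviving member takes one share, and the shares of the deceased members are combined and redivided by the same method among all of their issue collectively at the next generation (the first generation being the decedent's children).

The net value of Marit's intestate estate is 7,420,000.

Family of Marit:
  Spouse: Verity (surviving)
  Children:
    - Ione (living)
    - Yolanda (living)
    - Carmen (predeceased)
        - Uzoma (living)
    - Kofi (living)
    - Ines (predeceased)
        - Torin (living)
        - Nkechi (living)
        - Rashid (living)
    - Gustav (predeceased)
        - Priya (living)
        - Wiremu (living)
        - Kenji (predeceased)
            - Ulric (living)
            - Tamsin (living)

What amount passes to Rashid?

Verity takes two-fifths of 7,420,000 = 2,968,000. The remaining 4,452,000 passes to the descendants.
The descendants' portion (4,452,000) is divided at the children's generation into 6 shares of 742,000. Ione, Yolanda, and Kofi each take 742,000. The 3 shares of the deceased (Carmen, Ines, and Gustav) are combined into a pool of 2,226,000.
That pool (2,226,000) is divided at the grandchildren's generation into 7 shares of 318,000. Uzoma, Torin, Nkechi, Rashid, Priya, and Wiremu each take 318,000. The remaining share for the deceased Kenji (318,000) is carried to the next generation.
That pool (318,000) is divided at the great-grandchildren's generation equally among Ulric and Tamsin: 159,000 each.

Rashid receives 318,000.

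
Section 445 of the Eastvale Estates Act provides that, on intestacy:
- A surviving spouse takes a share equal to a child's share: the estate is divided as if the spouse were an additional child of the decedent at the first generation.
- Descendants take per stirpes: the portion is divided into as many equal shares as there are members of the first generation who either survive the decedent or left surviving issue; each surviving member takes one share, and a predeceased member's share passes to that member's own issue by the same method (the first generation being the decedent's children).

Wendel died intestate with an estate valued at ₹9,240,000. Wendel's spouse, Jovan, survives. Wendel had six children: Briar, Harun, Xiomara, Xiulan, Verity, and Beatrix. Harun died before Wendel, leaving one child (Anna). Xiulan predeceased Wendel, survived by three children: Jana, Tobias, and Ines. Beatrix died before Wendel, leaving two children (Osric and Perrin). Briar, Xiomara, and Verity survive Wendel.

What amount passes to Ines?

Ines receives ₹440,000.

The spouse counts as an additional share at the children's level, so there are 7 primary shares of ₹1,320,000. Jovan takes one such share (₹1,320,000).
The children's combined portion (₹7,920,000) is divided into 6 shares of ₹1,320,000: Briar, Xiomara, and Verity each take ₹1,320,000; Harun's ₹1,320,000 share passes to Harun's issue; Xiulan's ₹1,320,000 share passes to Xiulan's issue; Beatrix's ₹1,320,000 share passes to Beatrix's issue.
Harun's share (₹1,320,000) passes entirely to Anna.
Xiulan's share (₹1,320,000) is divided into 3 shares of ₹440,000: Jana, Tobias, and Ines each take ₹440,000.
Beatrix's share (₹1,320,000) is divided into 2 shares of ₹660,000: Osric and Perrin each take ₹660,000.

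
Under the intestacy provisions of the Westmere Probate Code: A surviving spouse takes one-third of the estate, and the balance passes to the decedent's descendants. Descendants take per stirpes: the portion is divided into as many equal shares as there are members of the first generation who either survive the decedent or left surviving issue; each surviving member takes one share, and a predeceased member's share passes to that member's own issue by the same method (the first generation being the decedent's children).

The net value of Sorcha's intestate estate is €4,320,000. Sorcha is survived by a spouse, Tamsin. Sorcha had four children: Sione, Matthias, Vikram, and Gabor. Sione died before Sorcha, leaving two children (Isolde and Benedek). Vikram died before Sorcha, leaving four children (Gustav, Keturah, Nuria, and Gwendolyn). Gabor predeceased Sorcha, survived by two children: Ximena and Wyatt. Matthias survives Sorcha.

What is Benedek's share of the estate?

Benedek receives €360,000.

Tamsin takes one-third of €4,320,000 = €1,440,000. The remaining €2,880,000 passes to the descendants.
The descendants' portion (€2,880,000) is divided into 4 shares of €720,000: Matthias takes €720,000; Sione's €720,000 share passes to Sione's issue; Vikram's €720,000 share passes to Vikram's issue; Gabor's €720,000 share passes to Gabor's issue.
Sione's share (€720,000) is divided into 2 shares of €360,000: Isolde and Benedek each take €360,000.
Vikram's share (€720,000) is divided into 4 shares of €180,000: Gustav, Keturah, Nuria, and Gwendolyn each take €180,000.
Gabor's share (€720,000) is divided into 2 shares of €360,000: Ximena and Wyatt each take €360,000.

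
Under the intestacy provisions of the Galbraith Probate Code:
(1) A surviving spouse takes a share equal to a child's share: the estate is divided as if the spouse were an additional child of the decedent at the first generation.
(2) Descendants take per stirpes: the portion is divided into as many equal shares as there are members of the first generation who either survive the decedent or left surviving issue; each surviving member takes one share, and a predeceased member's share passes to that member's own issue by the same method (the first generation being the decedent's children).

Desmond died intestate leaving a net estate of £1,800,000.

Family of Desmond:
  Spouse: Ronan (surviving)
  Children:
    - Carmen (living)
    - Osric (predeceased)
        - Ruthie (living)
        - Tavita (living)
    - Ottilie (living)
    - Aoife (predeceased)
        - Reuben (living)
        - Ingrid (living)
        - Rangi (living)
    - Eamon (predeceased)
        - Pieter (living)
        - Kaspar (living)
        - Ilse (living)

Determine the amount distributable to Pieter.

Pieter receives £100,000.

The spouse counts as an additional share at the children's level, so there are 6 primary shares of £300,000. Ronan takes one such share (£300,000).
The children's combined portion (£1,500,000) is divided into 5 shares of £300,000: Carmen and Ottilie each take £300,000; Osric's £300,000 share passes to Osric's issue; Aoife's £300,000 share passes to Aoife's issue; Eamon's £300,000 share passes to Eamon's issue.
Osric's share (£300,000) is divided into 2 shares of £150,000: Ruthie and Tavita each take £150,000.
Aoife's share (£300,000) is divided into 3 shares of £100,000: Reuben, Ingrid, and Rangi each take £100,000.
Eamon's share (£300,000) is divided into 3 shares of £100,000: Pieter, Kaspar, and Ilse each take £100,000.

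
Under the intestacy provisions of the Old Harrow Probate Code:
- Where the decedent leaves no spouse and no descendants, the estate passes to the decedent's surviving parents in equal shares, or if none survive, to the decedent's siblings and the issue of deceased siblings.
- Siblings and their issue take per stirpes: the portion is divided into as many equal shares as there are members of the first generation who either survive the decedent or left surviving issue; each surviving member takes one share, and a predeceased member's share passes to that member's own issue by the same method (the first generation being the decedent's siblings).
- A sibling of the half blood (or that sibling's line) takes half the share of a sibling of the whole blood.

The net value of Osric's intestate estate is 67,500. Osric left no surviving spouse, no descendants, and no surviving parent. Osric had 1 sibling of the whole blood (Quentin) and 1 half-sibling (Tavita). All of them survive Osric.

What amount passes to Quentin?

The entire 67,500 passes to the siblings and their issue.
Counting each half-blood sibling's line as half a unit, there are 3/2 units in 67,500, so one unit is 45,000. Whole-blood lines (Quentin) take 45,000 each; half-blood lines (Tavita) take 22,500 each.

Quentin receives 45,000.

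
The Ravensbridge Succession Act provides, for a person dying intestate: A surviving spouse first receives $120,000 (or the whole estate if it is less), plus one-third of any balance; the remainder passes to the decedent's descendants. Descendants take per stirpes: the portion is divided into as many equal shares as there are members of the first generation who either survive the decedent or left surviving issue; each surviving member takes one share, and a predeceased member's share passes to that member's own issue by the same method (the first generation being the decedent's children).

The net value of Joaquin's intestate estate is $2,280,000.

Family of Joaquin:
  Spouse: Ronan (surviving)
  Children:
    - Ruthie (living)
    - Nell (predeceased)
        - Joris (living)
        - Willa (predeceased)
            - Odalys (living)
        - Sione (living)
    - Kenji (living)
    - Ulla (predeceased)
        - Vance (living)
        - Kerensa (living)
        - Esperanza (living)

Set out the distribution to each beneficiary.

Ronan first takes $120,000, leaving a balance of $2,160,000. Ronan then takes one-third of the balance ($720,000), for a total of $840,000. The remaining $1,440,000 passes to the descendants.
The descendants' portion ($1,440,000) is divided into 4 shares of $360,000: Ruthie and Kenji each take $360,000; Nell's $360,000 share passes to Nell's issue; Ulla's $360,000 share passes to Ulla's issue.
Nell's share ($360,000) is divided into 3 shares of $120,000: Joris and Sione each take $120,000; Willa's $120,000 share passes to Willa's issue.
Willa's share ($120,000) passes entirely to Odalys.
Ulla's share ($360,000) is divided into 3 shares of $120,000: Vance, Kerensa, and Esperanza each take $120,000.

Ronan: $840,000; Ruthie: $360,000; Joris: $120,000; Odalys: $120,000; Sione: $120,000; Kenji: $360,000; Vance: $120,000; Kerensa: $120,000; Esperanza: $120,000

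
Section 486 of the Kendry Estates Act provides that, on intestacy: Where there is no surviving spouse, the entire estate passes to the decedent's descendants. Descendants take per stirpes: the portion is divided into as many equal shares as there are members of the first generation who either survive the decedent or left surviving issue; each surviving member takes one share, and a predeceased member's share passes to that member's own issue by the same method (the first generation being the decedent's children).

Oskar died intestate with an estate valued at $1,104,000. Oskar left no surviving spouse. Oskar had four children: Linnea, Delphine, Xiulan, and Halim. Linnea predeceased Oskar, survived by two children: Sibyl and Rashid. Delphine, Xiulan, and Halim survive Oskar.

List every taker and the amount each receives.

Sibyl: $138,000; Rashid: $138,000; Delphine: $276,000; Xiulan: $276,000; Halim: $276,000

The entire $1,104,000 passes to the descendants.
That amount ($1,104,000) is divided into 4 shares of $276,000: Delphine, Xiulan, and Halim each take $276,000; Linnea's $276,000 share passes to Linnea's issue.
Linnea's share ($276,000) is divided into 2 shares of $138,000: Sibyl and Rashid each take $138,000.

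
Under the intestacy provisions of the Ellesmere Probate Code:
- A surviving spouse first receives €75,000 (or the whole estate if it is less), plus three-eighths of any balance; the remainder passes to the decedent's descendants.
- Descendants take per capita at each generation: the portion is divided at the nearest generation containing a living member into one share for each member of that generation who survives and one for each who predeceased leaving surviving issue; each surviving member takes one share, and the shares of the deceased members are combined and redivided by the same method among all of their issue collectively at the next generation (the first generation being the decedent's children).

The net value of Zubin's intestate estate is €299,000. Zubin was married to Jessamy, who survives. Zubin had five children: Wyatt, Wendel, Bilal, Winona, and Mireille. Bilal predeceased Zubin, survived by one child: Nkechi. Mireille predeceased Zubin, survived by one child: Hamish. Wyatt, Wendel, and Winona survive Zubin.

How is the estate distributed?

Jessamy: €159,000; Wyatt: €28,000; Wendel: €28,000; Nkechi: €28,000; Winona: €28,000; Hamish: €28,000

Jessamy first takes €75,000, leaving a balance of €224,000. Jessamy then takes three-eighths of the balance (€84,000), for a total of €159,000. The remaining €140,000 passes to the descendants.
The descendants' portion (€140,000) is divided at the children's generation into 5 shares of €28,000. Wyatt, Wendel, and Winona each take €28,000. The 2 shares of the deceased (Bilal and Mireille) are combined into a pool of €56,000.
That pool (€56,000) is divided at the grandchildren's generation equally among Nkechi and Hamish: €28,000 each.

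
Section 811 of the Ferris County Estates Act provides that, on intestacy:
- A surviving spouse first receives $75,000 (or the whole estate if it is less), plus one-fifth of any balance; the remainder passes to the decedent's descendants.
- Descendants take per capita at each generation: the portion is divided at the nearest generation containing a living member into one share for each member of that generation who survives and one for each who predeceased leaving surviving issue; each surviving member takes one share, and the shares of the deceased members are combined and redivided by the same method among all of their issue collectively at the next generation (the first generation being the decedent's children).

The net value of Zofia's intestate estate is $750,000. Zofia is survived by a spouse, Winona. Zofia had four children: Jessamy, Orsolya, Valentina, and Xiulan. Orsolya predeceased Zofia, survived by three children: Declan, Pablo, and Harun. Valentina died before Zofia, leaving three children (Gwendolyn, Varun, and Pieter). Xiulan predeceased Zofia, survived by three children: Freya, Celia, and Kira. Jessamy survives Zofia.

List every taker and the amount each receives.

Winona: $210,000; Jessamy: $135,000; Declan: $45,000; Pablo: $45,000; Harun: $45,000; Gwendolyn: $45,000; Varun: $45,000; Pieter: $45,000; Freya: $45,000; Celia: $45,000; Kira: $45,000

Winona first takes $75,000, leaving a balance of $675,000. Winona then takes one-fifth of the balance ($135,000), for a total of $210,000. The remaining $540,000 passes to the descendants.
The descendants' portion ($540,000) is divided at the children's generation into 4 shares of $135,000. Jessamy takes $135,000. The 3 shares of the deceased (Orsolya, Valentina, and Xiulan) are combined into a pool of $405,000.
That pool ($405,000) is divided at the grandchildren's generation equally among Declan, Pablo, Harun, Gwendolyn, Varun, Pieter, Freya, Celia, and Kira: $45,000 each.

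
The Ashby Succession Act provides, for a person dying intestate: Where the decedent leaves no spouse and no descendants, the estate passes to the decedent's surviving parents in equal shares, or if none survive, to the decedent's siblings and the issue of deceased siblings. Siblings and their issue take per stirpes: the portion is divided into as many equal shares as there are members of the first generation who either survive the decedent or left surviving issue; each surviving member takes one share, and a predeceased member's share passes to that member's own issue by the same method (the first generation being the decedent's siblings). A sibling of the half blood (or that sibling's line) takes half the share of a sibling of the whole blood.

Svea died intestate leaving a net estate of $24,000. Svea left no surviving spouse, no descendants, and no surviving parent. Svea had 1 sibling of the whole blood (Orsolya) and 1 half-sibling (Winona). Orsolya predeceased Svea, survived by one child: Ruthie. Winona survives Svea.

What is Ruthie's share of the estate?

Ruthie receives $16,000.

The entire $24,000 passes to the siblings and their issue.
Counting each half-blood sibling's line as half a unit, there are 3/2 units in $24,000, so one unit is $16,000. Whole-blood lines (Orsolya) take $16,000 each; half-blood lines (Winona) take $8,000 each.
Orsolya's share ($16,000) passes entirely to Ruthie.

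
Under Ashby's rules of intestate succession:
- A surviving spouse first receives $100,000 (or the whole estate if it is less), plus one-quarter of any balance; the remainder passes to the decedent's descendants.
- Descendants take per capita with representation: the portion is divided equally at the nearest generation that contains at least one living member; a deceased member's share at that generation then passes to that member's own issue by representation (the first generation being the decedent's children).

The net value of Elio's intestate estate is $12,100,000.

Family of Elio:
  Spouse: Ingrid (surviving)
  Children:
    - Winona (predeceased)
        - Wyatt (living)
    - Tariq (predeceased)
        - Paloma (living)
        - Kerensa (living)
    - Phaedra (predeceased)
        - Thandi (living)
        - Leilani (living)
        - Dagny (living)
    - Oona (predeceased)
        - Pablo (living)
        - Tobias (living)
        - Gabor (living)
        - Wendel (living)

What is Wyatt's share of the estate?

Ingrid first takes $100,000, leaving a balance of $12,000,000. Ingrid then takes one-quarter of the balance ($3,000,000), for a total of $3,100,000. The remaining $9,000,000 passes to the descendants.
No child survives, so the initial division is made at the grandchildren's generation.
The descendants' portion ($9,000,000) is divided into 10 shares of $900,000: Wyatt, Paloma, Kerensa, Thandi, Leilani, Dagny, Pablo, Tobias, Gabor, and Wendel each take $900,000.

Wyatt receives $900,000.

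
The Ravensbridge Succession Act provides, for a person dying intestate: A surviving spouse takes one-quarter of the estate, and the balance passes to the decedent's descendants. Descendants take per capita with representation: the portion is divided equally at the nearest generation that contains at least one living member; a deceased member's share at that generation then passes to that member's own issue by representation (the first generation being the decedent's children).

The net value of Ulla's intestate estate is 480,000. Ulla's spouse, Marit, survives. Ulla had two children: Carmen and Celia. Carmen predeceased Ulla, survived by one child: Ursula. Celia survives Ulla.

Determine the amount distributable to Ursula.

Ursula receives 180,000.

Marit takes one-quarter of 480,000 = 120,000. The remaining 360,000 passes to the descendants.
The descendants' portion (360,000) is divided into 2 shares of 180,000: Celia takes 180,000; Carmen's 180,000 share passes to Carmen's issue.
Carmen's share (180,000) passes entirely to Ursula.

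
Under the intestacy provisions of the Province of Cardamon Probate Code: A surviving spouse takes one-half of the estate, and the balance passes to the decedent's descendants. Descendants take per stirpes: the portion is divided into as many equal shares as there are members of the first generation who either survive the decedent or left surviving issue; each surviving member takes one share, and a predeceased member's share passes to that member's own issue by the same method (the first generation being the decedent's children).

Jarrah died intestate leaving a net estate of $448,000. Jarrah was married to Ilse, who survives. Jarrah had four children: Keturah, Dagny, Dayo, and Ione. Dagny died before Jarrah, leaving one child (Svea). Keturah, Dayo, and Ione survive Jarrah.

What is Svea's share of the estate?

Ilse takes one-half of $448,000 = $224,000. The remaining $224,000 passes to the descendants.
The descendants' portion ($224,000) is divided into 4 shares of $56,000: Keturah, Dayo, and Ione each take $56,000; Dagny's $56,000 share passes to Dagny's issue.
Dagny's share ($56,000) passes entirely to Svea.

Svea receives $56,000.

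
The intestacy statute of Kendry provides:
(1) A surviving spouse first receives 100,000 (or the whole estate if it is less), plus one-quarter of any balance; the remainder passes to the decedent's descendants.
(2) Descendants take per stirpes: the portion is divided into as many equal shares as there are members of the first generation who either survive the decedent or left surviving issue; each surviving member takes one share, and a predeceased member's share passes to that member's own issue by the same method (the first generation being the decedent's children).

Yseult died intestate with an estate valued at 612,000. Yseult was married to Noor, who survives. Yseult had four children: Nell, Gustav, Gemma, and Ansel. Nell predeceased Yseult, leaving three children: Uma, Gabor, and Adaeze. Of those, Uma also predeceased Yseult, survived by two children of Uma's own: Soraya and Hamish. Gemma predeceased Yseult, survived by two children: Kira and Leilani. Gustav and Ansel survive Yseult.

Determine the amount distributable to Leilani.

Leilani receives 48,000.

Noor first takes 100,000, leaving a balance of 512,000. Noor then takes one-quarter of the balance (128,000), for a total of 228,000. The remaining 384,000 passes to the descendants.
The descendants' portion (384,000) is divided into 4 shares of 96,000: Gustav and Ansel each take 96,000; Nell's 96,000 share passes to Nell's issue; Gemma's 96,000 share passes to Gemma's issue.
Nell's share (96,000) is divided into 3 shares of 32,000: Gabor and Adaeze each take 32,000; Uma's 32,000 share passes to Uma's issue.
Uma's share (32,000) is divided into 2 shares of 16,000: Soraya and Hamish each take 16,000.
Gemma's share (96,000) is divided into 2 shares of 48,000: Kira and Leilani each take 48,000.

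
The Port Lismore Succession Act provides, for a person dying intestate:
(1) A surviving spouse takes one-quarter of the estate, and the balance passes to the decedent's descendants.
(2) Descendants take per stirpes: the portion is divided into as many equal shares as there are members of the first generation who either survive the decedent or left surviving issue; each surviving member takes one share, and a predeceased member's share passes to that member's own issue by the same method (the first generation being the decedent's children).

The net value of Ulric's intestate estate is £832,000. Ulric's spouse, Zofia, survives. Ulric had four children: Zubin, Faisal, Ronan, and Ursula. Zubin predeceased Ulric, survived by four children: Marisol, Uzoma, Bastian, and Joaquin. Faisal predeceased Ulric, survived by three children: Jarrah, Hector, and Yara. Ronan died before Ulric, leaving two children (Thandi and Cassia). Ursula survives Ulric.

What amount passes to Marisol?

Marisol receives £39,000.

Zofia takes one-quarter of £832,000 = £208,000. The remaining £624,000 passes to the descendants.
The descendants' portion (£624,000) is divided into 4 shares of £156,000: Ursula takes £156,000; Zubin's £156,000 share passes to Zubin's issue; Faisal's £156,000 share passes to Faisal's issue; Ronan's £156,000 share passes to Ronan's issue.
Zubin's share (£156,000) is divided into 4 shares of £39,000: Marisol, Uzoma, Bastian, and Joaquin each take £39,000.
Faisal's share (£156,000) is divided into 3 shares of £52,000: Jarrah, Hector, and Yara each take £52,000.
Ronan's share (£156,000) is divided into 2 shares of £78,000: Thandi and Cassia each take £78,000.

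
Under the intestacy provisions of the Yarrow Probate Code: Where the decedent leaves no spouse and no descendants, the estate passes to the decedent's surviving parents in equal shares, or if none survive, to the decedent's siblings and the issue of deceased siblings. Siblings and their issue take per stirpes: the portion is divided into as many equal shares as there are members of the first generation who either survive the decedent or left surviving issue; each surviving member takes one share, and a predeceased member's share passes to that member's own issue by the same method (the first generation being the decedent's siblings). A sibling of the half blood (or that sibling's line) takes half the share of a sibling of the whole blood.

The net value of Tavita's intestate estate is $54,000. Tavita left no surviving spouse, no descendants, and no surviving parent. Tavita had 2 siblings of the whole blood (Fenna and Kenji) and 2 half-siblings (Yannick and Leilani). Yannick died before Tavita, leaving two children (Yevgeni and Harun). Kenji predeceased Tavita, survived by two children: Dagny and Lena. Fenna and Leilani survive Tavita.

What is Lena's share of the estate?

The entire $54,000 passes to the siblings and their issue.
Counting each half-blood sibling's line as half a unit, there are 3 units in $54,000, so one unit is $18,000. Whole-blood lines (Fenna and Kenji) take $18,000 each; half-blood lines (Yannick and Leilani) take $9,000 each.
Yannick's share ($9,000) is divided into 2 shares of $4,500: Yevgeni and Harun each take $4,500.
Kenji's share ($18,000) is divided into 2 shares of $9,000: Dagny and Lena each take $9,000.

Lena receives $9,000.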